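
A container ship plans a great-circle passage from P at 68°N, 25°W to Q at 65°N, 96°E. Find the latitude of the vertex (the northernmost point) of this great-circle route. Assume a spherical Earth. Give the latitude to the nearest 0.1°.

≈ 78.0°N

The great circle lies in the plane with unit normal n̂ = (p₁ × p₂)/|p₁ × p₂|.
Here n̂_z ≈ +0.208; the vertex latitude is φ_max = arccos|n̂_z| ≈ 78.0°.
Check via Clairaut: cos φ_max = |cos φ₁| · sin C = cos(68.0°)·sin(33.8°) ≈ 0.208, again giving ≈ 78.0°.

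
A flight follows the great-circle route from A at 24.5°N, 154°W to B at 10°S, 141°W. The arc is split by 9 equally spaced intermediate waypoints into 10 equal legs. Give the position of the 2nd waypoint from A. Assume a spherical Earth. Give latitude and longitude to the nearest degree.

Convert each endpoint to a unit vector on the sphere (x = cos φ cos λ, y = cos φ sin λ, z = sin φ).
The central angle between the endpoints is δ = arccos(p₁·p₂) ≈ 0.642 rad (36.8°).
Interpolate at f = 2/10 with slerp weights a = sin((1−f)δ)/sin δ ≈ 0.820, b = sin(fδ)/sin δ ≈ 0.214.
p = a·p₁ + b·p₂ ≈ (-0.835, -0.460, 0.303); φ = arcsin(p_z) ≈ 17.64°, λ = atan2(p_y, p_x) ≈ -151.15°.

≈ 18°N, 151°W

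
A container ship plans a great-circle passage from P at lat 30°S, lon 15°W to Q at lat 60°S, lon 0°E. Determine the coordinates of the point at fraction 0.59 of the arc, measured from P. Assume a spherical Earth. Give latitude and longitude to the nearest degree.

Write both endpoints as unit vectors p₁, p₂ with components (cos φ cos λ, cos φ sin λ, sin φ).
The central angle between the endpoints is δ = arccos(p₁·p₂) ≈ 0.552 rad (31.6°).
Interpolate at f = 0.59 with slerp weights a = sin((1−f)δ)/sin δ ≈ 0.428, b = sin(fδ)/sin δ ≈ 0.610.
p = a·p₁ + b·p₂ ≈ (0.663, -0.096, -0.742); φ = arcsin(p_z) ≈ -47.94°, λ = atan2(p_y, p_x) ≈ -8.23°.

≈ lat 48°S, lon 8°W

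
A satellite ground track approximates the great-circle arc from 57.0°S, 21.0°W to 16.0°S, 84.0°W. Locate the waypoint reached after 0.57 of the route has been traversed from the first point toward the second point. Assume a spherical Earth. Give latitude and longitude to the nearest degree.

The haversine formula gives a central angle δ ≈ 1.083 rad (62.0°) between the endpoints.
Interpolate at f = 0.57 with slerp weights a = sin((1−f)δ)/sin δ ≈ 0.508, b = sin(fδ)/sin δ ≈ 0.655.
p = a·p₁ + b·p₂ ≈ (0.324, -0.726, -0.607); φ = arcsin(p_z) ≈ -37.37°, λ = atan2(p_y, p_x) ≈ -65.92°.

≈ 37°S, 66°W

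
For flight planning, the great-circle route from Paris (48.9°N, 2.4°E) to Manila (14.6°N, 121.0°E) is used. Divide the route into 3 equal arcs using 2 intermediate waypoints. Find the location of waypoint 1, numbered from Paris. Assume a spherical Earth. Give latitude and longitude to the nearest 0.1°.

Write both endpoints as unit vectors p₁, p₂ with components (cos φ cos λ, cos φ sin λ, sin φ).
The central angle between the endpoints is δ = arccos(p₁·p₂) ≈ 1.686 rad (96.6°).
Interpolate at f = 1/3 with slerp weights a = sin((1−f)δ)/sin δ ≈ 0.908, b = sin(fδ)/sin δ ≈ 0.536.
p = a·p₁ + b·p₂ ≈ (0.329, 0.470, 0.819); φ = arcsin(p_z) ≈ 55.00°, λ = atan2(p_y, p_x) ≈ 55.01°.

≈ (55.0°N, 55.0°E)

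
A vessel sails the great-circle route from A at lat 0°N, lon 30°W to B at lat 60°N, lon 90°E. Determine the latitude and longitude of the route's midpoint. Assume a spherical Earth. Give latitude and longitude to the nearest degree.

From cos δ = sin φ₁ sin φ₂ + cos φ₁ cos φ₂ cos Δλ, the central angle is δ ≈ 1.823 rad (104.5°).
Interpolate at f = 1/2 with slerp weights a = sin((1−f)δ)/sin δ ≈ 0.816, b = sin(fδ)/sin δ ≈ 0.816.
p = a·p₁ + b·p₂ ≈ (0.707, 0.000, 0.707); φ = arcsin(p_z) ≈ 45.00°, λ = atan2(p_y, p_x) ≈ 0.00°.

≈ lat 45°N, lon 0°E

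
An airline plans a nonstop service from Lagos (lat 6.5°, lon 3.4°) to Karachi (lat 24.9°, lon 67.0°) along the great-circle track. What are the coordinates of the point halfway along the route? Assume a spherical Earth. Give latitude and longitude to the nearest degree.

≈ lat 18°, lon 34°

Convert each endpoint to a unit vector on the sphere (x = cos φ cos λ, y = cos φ sin λ, z = sin φ).
The central angle between the endpoints is δ = arccos(p₁·p₂) ≈ 1.106 rad (63.4°).
Interpolate at f = 1/2 with slerp weights a = sin((1−f)δ)/sin δ ≈ 0.588, b = sin(fδ)/sin δ ≈ 0.588.
p = a·p₁ + b·p₂ ≈ (0.791, 0.525, 0.314); φ = arcsin(p_z) ≈ 18.29°, λ = atan2(p_y, p_x) ≈ 33.58°.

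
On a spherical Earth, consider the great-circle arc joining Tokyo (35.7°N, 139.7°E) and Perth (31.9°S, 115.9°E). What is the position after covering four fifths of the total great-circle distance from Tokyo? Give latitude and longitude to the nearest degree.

≈ (18°S, 121°E)

Write both endpoints as unit vectors p₁, p₂ with components (cos φ cos λ, cos φ sin λ, sin φ).
The central angle between the endpoints is δ = arccos(p₁·p₂) ≈ 1.242 rad (71.2°).
Interpolate at f = 4/5 with slerp weights a = sin((1−f)δ)/sin δ ≈ 0.260, b = sin(fδ)/sin δ ≈ 0.886.
p = a·p₁ + b·p₂ ≈ (-0.489, 0.813, -0.316); φ = arcsin(p_z) ≈ -18.44°, λ = atan2(p_y, p_x) ≈ 121.05°.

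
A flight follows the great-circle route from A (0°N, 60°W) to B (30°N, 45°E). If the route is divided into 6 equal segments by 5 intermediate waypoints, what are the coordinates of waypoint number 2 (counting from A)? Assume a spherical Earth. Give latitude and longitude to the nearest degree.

The haversine formula gives a central angle δ ≈ 1.797 rad (103.0°) between the endpoints.
Interpolate at f = 2/6 with slerp weights a = sin((1−f)δ)/sin δ ≈ 0.956, b = sin(fδ)/sin δ ≈ 0.578.
p = a·p₁ + b·p₂ ≈ (0.832, -0.473, 0.289); φ = arcsin(p_z) ≈ 16.81°, λ = atan2(p_y, p_x) ≈ -29.63°.

≈ (17°N, 30°W)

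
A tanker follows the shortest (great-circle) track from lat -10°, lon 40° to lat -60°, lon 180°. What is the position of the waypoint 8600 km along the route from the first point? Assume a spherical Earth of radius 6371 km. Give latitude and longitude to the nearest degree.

Convert each endpoint to a unit vector on the sphere (x = cos φ cos λ, y = cos φ sin λ, z = sin φ).
The central angle between the endpoints is δ = arccos(p₁·p₂) ≈ 1.800 rad (103.1°). The total great-circle distance is δ·R ≈ 1.800 × 6371 ≈ 11465 km, so the target fraction is f = 8600/11465 ≈ 0.750.
Interpolate at f ≈ 0.750 with slerp weights a = sin((1−f)δ)/sin δ ≈ 0.446, b = sin(fδ)/sin δ ≈ 1.002.
p = a·p₁ + b·p₂ ≈ (-0.164, 0.283, -0.945); φ = arcsin(p_z) ≈ -70.93°, λ = atan2(p_y, p_x) ≈ 120.16°.

≈ lat -71°, lon 120°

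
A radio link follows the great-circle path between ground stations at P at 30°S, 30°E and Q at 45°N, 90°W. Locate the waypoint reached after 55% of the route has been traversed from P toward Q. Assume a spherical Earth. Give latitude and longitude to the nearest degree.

≈ 19°N, 25°W

Convert each endpoint to a unit vector on the sphere (x = cos φ cos λ, y = cos φ sin λ, z = sin φ).
The central angle between the endpoints is δ = arccos(p₁·p₂) ≈ 2.291 rad (131.3°).
Interpolate at f = 0.55 with slerp weights a = sin((1−f)δ)/sin δ ≈ 1.142, b = sin(fδ)/sin δ ≈ 1.267.
p = a·p₁ + b·p₂ ≈ (0.856, -0.402, 0.325); φ = arcsin(p_z) ≈ 18.97°, λ = atan2(p_y, p_x) ≈ -25.13°.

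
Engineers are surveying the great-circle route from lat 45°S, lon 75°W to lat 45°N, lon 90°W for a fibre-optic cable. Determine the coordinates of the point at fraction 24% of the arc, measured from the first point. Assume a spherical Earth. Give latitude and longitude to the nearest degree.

The haversine formula gives a central angle δ ≈ 1.588 rad (91.0°) between the endpoints.
Interpolate at f = 0.24 with slerp weights a = sin((1−f)δ)/sin δ ≈ 0.935, b = sin(fδ)/sin δ ≈ 0.372.
p = a·p₁ + b·p₂ ≈ (0.171, -0.901, -0.398); φ = arcsin(p_z) ≈ -23.44°, λ = atan2(p_y, p_x) ≈ -79.26°.

≈ lat 23°S, lon 79°W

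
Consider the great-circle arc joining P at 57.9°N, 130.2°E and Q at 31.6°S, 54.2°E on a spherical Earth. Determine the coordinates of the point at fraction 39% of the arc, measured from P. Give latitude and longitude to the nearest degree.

Convert each endpoint to a unit vector on the sphere (x = cos φ cos λ, y = cos φ sin λ, z = sin φ).
The central angle between the endpoints is δ = arccos(p₁·p₂) ≈ 1.912 rad (109.5°).
Interpolate at f = 0.39 with slerp weights a = sin((1−f)δ)/sin δ ≈ 0.975, b = sin(fδ)/sin δ ≈ 0.720.
p = a·p₁ + b·p₂ ≈ (0.024, 0.893, 0.449); φ = arcsin(p_z) ≈ 26.69°, λ = atan2(p_y, p_x) ≈ 88.46°.

≈ 27°N, 88°E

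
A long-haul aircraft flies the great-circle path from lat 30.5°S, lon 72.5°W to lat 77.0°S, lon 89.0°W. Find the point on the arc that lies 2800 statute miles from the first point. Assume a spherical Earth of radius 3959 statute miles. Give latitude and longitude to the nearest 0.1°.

≈ lat 70.7°S, lon 82.3°W

Write both endpoints as unit vectors p₁, p₂ with components (cos φ cos λ, cos φ sin λ, sin φ).
The central angle between the endpoints is δ = arccos(p₁·p₂) ≈ 0.823 rad (47.1°). The total great-circle distance is δ·R ≈ 0.823 × 3959 ≈ 3256 mi, so the target fraction is f = 2800/3256 ≈ 0.860.
Interpolate at f ≈ 0.860 with slerp weights a = sin((1−f)δ)/sin δ ≈ 0.157, b = sin(fδ)/sin δ ≈ 0.887.
p = a·p₁ + b·p₂ ≈ (0.044, -0.328, -0.944); φ = arcsin(p_z) ≈ -70.65°, λ = atan2(p_y, p_x) ≈ -82.34°.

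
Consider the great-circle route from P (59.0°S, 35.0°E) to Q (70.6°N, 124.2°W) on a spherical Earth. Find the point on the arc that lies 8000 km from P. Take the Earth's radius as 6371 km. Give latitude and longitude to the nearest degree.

≈ (10°N, 8°E)

Write both endpoints as unit vectors p₁, p₂ with components (cos φ cos λ, cos φ sin λ, sin φ).
The central angle between the endpoints is δ = arccos(p₁·p₂) ≈ 2.890 rad (165.6°). The total great-circle distance is δ·R ≈ 2.890 × 6371 ≈ 18410 km, so the target fraction is f = 8000/18410 ≈ 0.435.
Interpolate at f ≈ 0.435 with slerp weights a = sin((1−f)δ)/sin δ ≈ 4.003, b = sin(fδ)/sin δ ≈ 3.814.
p = a·p₁ + b·p₂ ≈ (0.977, 0.135, 0.166); φ = arcsin(p_z) ≈ 9.54°, λ = atan2(p_y, p_x) ≈ 7.86°.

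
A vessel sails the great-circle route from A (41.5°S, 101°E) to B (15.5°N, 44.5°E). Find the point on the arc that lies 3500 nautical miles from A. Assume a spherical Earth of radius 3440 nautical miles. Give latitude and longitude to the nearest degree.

≈ (1°N, 56°E)

Convert each endpoint to a unit vector on the sphere (x = cos φ cos λ, y = cos φ sin λ, z = sin φ).
The central angle between the endpoints is δ = arccos(p₁·p₂) ≈ 1.348 rad (77.2°). The total great-circle distance is δ·R ≈ 1.348 × 3440 ≈ 4636 nmi, so the target fraction is f = 3500/4636 ≈ 0.755.
Interpolate at f ≈ 0.755 with slerp weights a = sin((1−f)δ)/sin δ ≈ 0.333, b = sin(fδ)/sin δ ≈ 0.872.
p = a·p₁ + b·p₂ ≈ (0.552, 0.834, 0.013); φ = arcsin(p_z) ≈ 0.73°, λ = atan2(p_y, p_x) ≈ 56.49°.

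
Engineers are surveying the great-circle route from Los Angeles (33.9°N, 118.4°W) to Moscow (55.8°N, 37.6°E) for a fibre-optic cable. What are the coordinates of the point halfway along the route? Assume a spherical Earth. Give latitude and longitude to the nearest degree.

Convert each endpoint to a unit vector on the sphere (x = cos φ cos λ, y = cos φ sin λ, z = sin φ).
The central angle between the endpoints is δ = arccos(p₁·p₂) ≈ 1.536 rad (88.0°).
Interpolate at f = 1/2 with slerp weights a = sin((1−f)δ)/sin δ ≈ 0.695, b = sin(fδ)/sin δ ≈ 0.695.
p = a·p₁ + b·p₂ ≈ (0.035, -0.269, 0.962); φ = arcsin(p_z) ≈ 74.25°, λ = atan2(p_y, p_x) ≈ -82.56°.

≈ 74°N, 83°W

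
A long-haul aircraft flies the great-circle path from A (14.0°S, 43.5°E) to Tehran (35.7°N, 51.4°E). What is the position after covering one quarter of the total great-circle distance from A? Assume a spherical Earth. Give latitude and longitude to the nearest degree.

≈ (2°S, 45°E)

From cos δ = sin φ₁ sin φ₂ + cos φ₁ cos φ₂ cos Δλ, the central angle is δ ≈ 0.877 rad (50.3°).
Interpolate at f = 1/4 with slerp weights a = sin((1−f)δ)/sin δ ≈ 0.795, b = sin(fδ)/sin δ ≈ 0.283.
p = a·p₁ + b·p₂ ≈ (0.703, 0.711, -0.027); φ = arcsin(p_z) ≈ -1.56°, λ = atan2(p_y, p_x) ≈ 45.31°.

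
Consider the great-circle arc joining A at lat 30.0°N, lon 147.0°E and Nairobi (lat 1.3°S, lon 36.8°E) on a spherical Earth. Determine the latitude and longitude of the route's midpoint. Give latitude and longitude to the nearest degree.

From cos δ = sin φ₁ sin φ₂ + cos φ₁ cos φ₂ cos Δλ, the central angle is δ ≈ 1.886 rad (108.1°).
Interpolate at f = 1/2 with slerp weights a = sin((1−f)δ)/sin δ ≈ 0.851, b = sin(fδ)/sin δ ≈ 0.851.
p = a·p₁ + b·p₂ ≈ (0.063, 0.912, 0.406); φ = arcsin(p_z) ≈ 23.98°, λ = atan2(p_y, p_x) ≈ 86.03°.

≈ lat 24°N, lon 86°E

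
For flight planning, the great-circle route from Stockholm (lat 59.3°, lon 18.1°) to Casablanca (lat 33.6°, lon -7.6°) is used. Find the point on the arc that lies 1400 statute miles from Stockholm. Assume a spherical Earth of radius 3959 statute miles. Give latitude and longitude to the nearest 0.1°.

≈ lat 42.9°, lon -1.4°

Convert each endpoint to a unit vector on the sphere (x = cos φ cos λ, y = cos φ sin λ, z = sin φ).
The central angle between the endpoints is δ = arccos(p₁·p₂) ≈ 0.537 rad (30.8°). The total great-circle distance is δ·R ≈ 0.537 × 3959 ≈ 2128 mi, so the target fraction is f = 1400/2128 ≈ 0.658.
Interpolate at f ≈ 0.658 with slerp weights a = sin((1−f)δ)/sin δ ≈ 0.357, b = sin(fδ)/sin δ ≈ 0.676.
p = a·p₁ + b·p₂ ≈ (0.732, -0.018, 0.681); φ = arcsin(p_z) ≈ 42.95°, λ = atan2(p_y, p_x) ≈ -1.40°.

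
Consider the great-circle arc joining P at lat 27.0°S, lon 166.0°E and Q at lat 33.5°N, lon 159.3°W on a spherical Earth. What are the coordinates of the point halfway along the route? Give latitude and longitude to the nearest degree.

The haversine formula gives a central angle δ ≈ 1.202 rad (68.9°) between the endpoints.
Interpolate at f = 1/2 with slerp weights a = sin((1−f)δ)/sin δ ≈ 0.606, b = sin(fδ)/sin δ ≈ 0.606.
p = a·p₁ + b·p₂ ≈ (-0.997, -0.048, 0.059); φ = arcsin(p_z) ≈ 3.40°, λ = atan2(p_y, p_x) ≈ -177.24°.

≈ lat 3°N, lon 177°W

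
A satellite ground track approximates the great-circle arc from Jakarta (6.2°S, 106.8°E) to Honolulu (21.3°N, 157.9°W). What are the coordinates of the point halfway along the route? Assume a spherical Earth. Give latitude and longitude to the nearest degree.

≈ 11°N, 152°E

The haversine formula gives a central angle δ ≈ 1.696 rad (97.2°) between the endpoints.
Interpolate at f = 1/2 with slerp weights a = sin((1−f)δ)/sin δ ≈ 0.756, b = sin(fδ)/sin δ ≈ 0.756.
p = a·p₁ + b·p₂ ≈ (-0.870, 0.454, 0.193); φ = arcsin(p_z) ≈ 11.12°, λ = atan2(p_y, p_x) ≈ 152.41°.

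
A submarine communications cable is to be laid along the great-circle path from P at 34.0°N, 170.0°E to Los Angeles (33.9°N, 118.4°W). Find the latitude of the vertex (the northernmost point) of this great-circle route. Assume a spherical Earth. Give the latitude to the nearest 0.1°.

≈ 39.7°N

The great circle lies in the plane with unit normal n̂ = (p₁ × p₂)/|p₁ × p₂|.
Here n̂_z ≈ +0.769; the vertex latitude is φ_max = arccos|n̂_z| ≈ 39.7°.
Check via Clairaut: cos φ_max = |cos φ₁| · sin C = cos(34.0°)·sin(68.1°) ≈ 0.769, again giving ≈ 39.7°.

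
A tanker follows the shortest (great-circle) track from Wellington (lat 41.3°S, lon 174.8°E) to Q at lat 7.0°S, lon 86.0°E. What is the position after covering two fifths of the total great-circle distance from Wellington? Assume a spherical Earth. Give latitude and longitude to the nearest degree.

Convert each endpoint to a unit vector on the sphere (x = cos φ cos λ, y = cos φ sin λ, z = sin φ).
The central angle between the endpoints is δ = arccos(p₁·p₂) ≈ 1.475 rad (84.5°).
Interpolate at f = 2/5 with slerp weights a = sin((1−f)δ)/sin δ ≈ 0.777, b = sin(fδ)/sin δ ≈ 0.559.
p = a·p₁ + b·p₂ ≈ (-0.543, 0.606, -0.581); φ = arcsin(p_z) ≈ -35.53°, λ = atan2(p_y, p_x) ≈ 131.85°.

≈ lat 36°S, lon 132°E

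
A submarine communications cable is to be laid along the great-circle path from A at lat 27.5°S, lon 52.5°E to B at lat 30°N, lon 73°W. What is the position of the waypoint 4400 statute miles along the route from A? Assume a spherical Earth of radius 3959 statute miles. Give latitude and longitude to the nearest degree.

Convert each endpoint to a unit vector on the sphere (x = cos φ cos λ, y = cos φ sin λ, z = sin φ).
The central angle between the endpoints is δ = arccos(p₁·p₂) ≈ 2.314 rad (132.6°). The total great-circle distance is δ·R ≈ 2.314 × 3959 ≈ 9163 mi, so the target fraction is f = 4400/9163 ≈ 0.480.
Interpolate at f ≈ 0.480 with slerp weights a = sin((1−f)δ)/sin δ ≈ 1.268, b = sin(fδ)/sin δ ≈ 1.218.
p = a·p₁ + b·p₂ ≈ (0.993, -0.116, 0.023); φ = arcsin(p_z) ≈ 1.35°, λ = atan2(p_y, p_x) ≈ -6.69°.

≈ lat 1°N, lon 7°W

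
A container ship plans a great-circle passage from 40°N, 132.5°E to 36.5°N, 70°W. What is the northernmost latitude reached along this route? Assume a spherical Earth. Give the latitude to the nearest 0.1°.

≈ 76.1°N

The great circle lies in the plane with unit normal n̂ = (p₁ × p₂)/|p₁ × p₂|.
Here n̂_z ≈ +0.240; the vertex latitude is φ_max = arccos|n̂_z| ≈ 76.1°.
Check via Clairaut: cos φ_max = |cos φ₁| · sin C = cos(40.0°)·sin(18.2°) ≈ 0.240, again giving ≈ 76.1°.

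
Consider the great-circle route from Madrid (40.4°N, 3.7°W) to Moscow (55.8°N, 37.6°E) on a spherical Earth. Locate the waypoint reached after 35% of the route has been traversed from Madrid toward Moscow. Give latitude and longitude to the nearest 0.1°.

From cos δ = sin φ₁ sin φ₂ + cos φ₁ cos φ₂ cos Δλ, the central angle is δ ≈ 0.540 rad (30.9°).
Interpolate at f = 0.35 with slerp weights a = sin((1−f)δ)/sin δ ≈ 0.669, b = sin(fδ)/sin δ ≈ 0.365.
p = a·p₁ + b·p₂ ≈ (0.671, 0.092, 0.736); φ = arcsin(p_z) ≈ 47.37°, λ = atan2(p_y, p_x) ≈ 7.85°.

≈ 47.4°N, 7.8°E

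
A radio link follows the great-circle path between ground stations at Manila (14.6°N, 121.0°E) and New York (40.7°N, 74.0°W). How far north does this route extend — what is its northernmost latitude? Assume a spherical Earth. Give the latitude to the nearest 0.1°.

The great circle lies in the plane with unit normal n̂ = (p₁ × p₂)/|p₁ × p₂|.
Here n̂_z ≈ +0.226; the vertex latitude is φ_max = arccos|n̂_z| ≈ 76.9°.
Check via Clairaut: cos φ_max = |cos φ₁| · sin C = cos(14.6°)·sin(13.5°) ≈ 0.226, again giving ≈ 76.9°.

≈ 76.9°N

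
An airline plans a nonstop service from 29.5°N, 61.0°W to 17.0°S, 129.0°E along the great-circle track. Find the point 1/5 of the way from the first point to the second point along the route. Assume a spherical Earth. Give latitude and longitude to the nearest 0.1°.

≈ 51.6°N, 93.9°W

Convert each endpoint to a unit vector on the sphere (x = cos φ cos λ, y = cos φ sin λ, z = sin φ).
The central angle between the endpoints is δ = arccos(p₁·p₂) ≈ 2.871 rad (164.5°).
Interpolate at f = 1/5 with slerp weights a = sin((1−f)δ)/sin δ ≈ 2.799, b = sin(fδ)/sin δ ≈ 2.033.
p = a·p₁ + b·p₂ ≈ (-0.043, -0.620, 0.784); φ = arcsin(p_z) ≈ 51.61°, λ = atan2(p_y, p_x) ≈ -93.93°.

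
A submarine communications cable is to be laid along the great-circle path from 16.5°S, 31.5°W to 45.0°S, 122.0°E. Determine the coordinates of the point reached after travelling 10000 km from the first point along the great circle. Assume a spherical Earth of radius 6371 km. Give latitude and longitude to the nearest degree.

≈ 64°S, 96°E

Convert each endpoint to a unit vector on the sphere (x = cos φ cos λ, y = cos φ sin λ, z = sin φ).
The central angle between the endpoints is δ = arccos(p₁·p₂) ≈ 1.989 rad (113.9°). The total great-circle distance is δ·R ≈ 1.989 × 6371 ≈ 12671 km, so the target fraction is f = 10000/12671 ≈ 0.789.
Interpolate at f ≈ 0.789 with slerp weights a = sin((1−f)δ)/sin δ ≈ 0.445, b = sin(fδ)/sin δ ≈ 1.094.
p = a·p₁ + b·p₂ ≈ (-0.046, 0.433, -0.900); φ = arcsin(p_z) ≈ -64.18°, λ = atan2(p_y, p_x) ≈ 96.05°.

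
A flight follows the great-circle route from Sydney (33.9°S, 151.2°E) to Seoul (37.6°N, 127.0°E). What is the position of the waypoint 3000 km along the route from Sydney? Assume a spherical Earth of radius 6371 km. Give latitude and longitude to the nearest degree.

≈ 8°S, 142°E

Write both endpoints as unit vectors p₁, p₂ with components (cos φ cos λ, cos φ sin λ, sin φ).
The central angle between the endpoints is δ = arccos(p₁·p₂) ≈ 1.308 rad (75.0°). The total great-circle distance is δ·R ≈ 1.308 × 6371 ≈ 8335 km, so the target fraction is f = 3000/8335 ≈ 0.360.
Interpolate at f ≈ 0.360 with slerp weights a = sin((1−f)δ)/sin δ ≈ 0.769, b = sin(fδ)/sin δ ≈ 0.470.
p = a·p₁ + b·p₂ ≈ (-0.784, 0.605, -0.142); φ = arcsin(p_z) ≈ -8.19°, λ = atan2(p_y, p_x) ≈ 142.33°.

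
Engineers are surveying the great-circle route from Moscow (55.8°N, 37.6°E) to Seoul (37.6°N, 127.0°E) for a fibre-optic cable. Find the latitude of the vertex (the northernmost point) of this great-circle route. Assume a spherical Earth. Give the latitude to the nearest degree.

The great circle lies in the plane with unit normal n̂ = (p₁ × p₂)/|p₁ × p₂|.
Here n̂_z ≈ +0.517; the vertex latitude is φ_max = arccos|n̂_z| ≈ 58.8°.
Check via Clairaut: cos φ_max = |cos φ₁| · sin C = cos(55.8°)·sin(67.0°) ≈ 0.517, again giving ≈ 58.8°.

≈ 59°N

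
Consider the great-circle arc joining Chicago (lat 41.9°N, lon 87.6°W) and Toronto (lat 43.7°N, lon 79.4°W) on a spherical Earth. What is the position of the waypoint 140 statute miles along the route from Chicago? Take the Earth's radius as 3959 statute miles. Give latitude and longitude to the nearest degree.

From cos δ = sin φ₁ sin φ₂ + cos φ₁ cos φ₂ cos Δλ, the central angle is δ ≈ 0.110 rad (6.3°). The total great-circle distance is δ·R ≈ 0.110 × 3959 ≈ 434 mi, so the target fraction is f = 140/434 ≈ 0.323.
Interpolate at f ≈ 0.323 with slerp weights a = sin((1−f)δ)/sin δ ≈ 0.678, b = sin(fδ)/sin δ ≈ 0.323.
p = a·p₁ + b·p₂ ≈ (0.064, -0.734, 0.676); φ = arcsin(p_z) ≈ 42.54°, λ = atan2(p_y, p_x) ≈ -85.01°.

≈ lat 43°N, lon 85°W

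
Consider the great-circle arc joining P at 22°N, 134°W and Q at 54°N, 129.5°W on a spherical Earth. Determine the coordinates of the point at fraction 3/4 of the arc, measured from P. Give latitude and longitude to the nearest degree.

Write both endpoints as unit vectors p₁, p₂ with components (cos φ cos λ, cos φ sin λ, sin φ).
The central angle between the endpoints is δ = arccos(p₁·p₂) ≈ 0.562 rad (32.2°).
Interpolate at f = 3/4 with slerp weights a = sin((1−f)δ)/sin δ ≈ 0.263, b = sin(fδ)/sin δ ≈ 0.768.
p = a·p₁ + b·p₂ ≈ (-0.456, -0.523, 0.720); φ = arcsin(p_z) ≈ 46.02°, λ = atan2(p_y, p_x) ≈ -131.08°.

≈ 46°N, 131°W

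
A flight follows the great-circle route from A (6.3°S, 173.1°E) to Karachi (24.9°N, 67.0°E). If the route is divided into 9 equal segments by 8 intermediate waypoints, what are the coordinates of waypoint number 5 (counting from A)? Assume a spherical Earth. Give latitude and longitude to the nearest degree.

Convert each endpoint to a unit vector on the sphere (x = cos φ cos λ, y = cos φ sin λ, z = sin φ).
The central angle between the endpoints is δ = arccos(p₁·p₂) ≈ 1.872 rad (107.2°).
Interpolate at f = 5/9 with slerp weights a = sin((1−f)δ)/sin δ ≈ 0.774, b = sin(fδ)/sin δ ≈ 0.903.
p = a·p₁ + b·p₂ ≈ (-0.444, 0.846, 0.295); φ = arcsin(p_z) ≈ 17.17°, λ = atan2(p_y, p_x) ≈ 117.67°.

≈ (17°N, 118°E)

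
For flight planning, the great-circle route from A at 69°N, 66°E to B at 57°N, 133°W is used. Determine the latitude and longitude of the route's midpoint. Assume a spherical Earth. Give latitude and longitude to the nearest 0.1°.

Write both endpoints as unit vectors p₁, p₂ with components (cos φ cos λ, cos φ sin λ, sin φ).
The central angle between the endpoints is δ = arccos(p₁·p₂) ≈ 0.929 rad (53.2°).
Interpolate at f = 1/2 with slerp weights a = sin((1−f)δ)/sin δ ≈ 0.559, b = sin(fδ)/sin δ ≈ 0.559.
p = a·p₁ + b·p₂ ≈ (-0.126, -0.040, 0.991); φ = arcsin(p_z) ≈ 82.40°, λ = atan2(p_y, p_x) ≈ -162.55°.

≈ 82.4°N, 162.6°W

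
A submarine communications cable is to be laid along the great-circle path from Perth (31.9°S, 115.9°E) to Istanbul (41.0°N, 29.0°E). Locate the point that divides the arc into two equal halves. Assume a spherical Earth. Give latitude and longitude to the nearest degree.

Write both endpoints as unit vectors p₁, p₂ with components (cos φ cos λ, cos φ sin λ, sin φ).
The central angle between the endpoints is δ = arccos(p₁·p₂) ≈ 1.888 rad (108.2°).
Interpolate at f = 1/2 with slerp weights a = sin((1−f)δ)/sin δ ≈ 0.853, b = sin(fδ)/sin δ ≈ 0.853.
p = a·p₁ + b·p₂ ≈ (0.247, 0.963, 0.109); φ = arcsin(p_z) ≈ 6.25°, λ = atan2(p_y, p_x) ≈ 75.64°.

≈ (6°N, 76°E)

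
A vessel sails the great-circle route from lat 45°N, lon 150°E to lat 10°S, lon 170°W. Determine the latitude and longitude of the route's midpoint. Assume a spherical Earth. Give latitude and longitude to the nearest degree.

≈ lat 19°N, lon 173°E

Convert each endpoint to a unit vector on the sphere (x = cos φ cos λ, y = cos φ sin λ, z = sin φ).
The central angle between the endpoints is δ = arccos(p₁·p₂) ≈ 1.148 rad (65.8°).
Interpolate at f = 1/2 with slerp weights a = sin((1−f)δ)/sin δ ≈ 0.595, b = sin(fδ)/sin δ ≈ 0.595.
p = a·p₁ + b·p₂ ≈ (-0.942, 0.109, 0.318); φ = arcsin(p_z) ≈ 18.52°, λ = atan2(p_y, p_x) ≈ 173.42°.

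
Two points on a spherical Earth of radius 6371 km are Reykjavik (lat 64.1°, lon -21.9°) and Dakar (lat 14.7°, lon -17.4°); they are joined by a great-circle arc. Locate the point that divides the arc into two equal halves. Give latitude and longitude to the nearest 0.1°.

≈ lat 39.4°, lon -18.8°

The haversine formula gives a central angle δ ≈ 0.864 rad (49.5°) between the endpoints.
Interpolate at f = 1/2 with slerp weights a = sin((1−f)δ)/sin δ ≈ 0.551, b = sin(fδ)/sin δ ≈ 0.551.
p = a·p₁ + b·p₂ ≈ (0.731, -0.249, 0.635); φ = arcsin(p_z) ≈ 39.42°, λ = atan2(p_y, p_x) ≈ -18.80°.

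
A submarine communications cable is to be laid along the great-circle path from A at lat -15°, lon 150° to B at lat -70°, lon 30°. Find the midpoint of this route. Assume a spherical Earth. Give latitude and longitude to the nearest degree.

Convert each endpoint to a unit vector on the sphere (x = cos φ cos λ, y = cos φ sin λ, z = sin φ).
The central angle between the endpoints is δ = arccos(p₁·p₂) ≈ 1.493 rad (85.5°).
Interpolate at f = 1/2 with slerp weights a = sin((1−f)δ)/sin δ ≈ 0.681, b = sin(fδ)/sin δ ≈ 0.681.
p = a·p₁ + b·p₂ ≈ (-0.368, 0.445, -0.816); φ = arcsin(p_z) ≈ -54.71°, λ = atan2(p_y, p_x) ≈ 129.56°.

≈ lat -55°, lon 130°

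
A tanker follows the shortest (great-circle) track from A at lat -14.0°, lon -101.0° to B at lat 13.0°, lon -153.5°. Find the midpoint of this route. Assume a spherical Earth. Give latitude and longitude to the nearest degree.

Write both endpoints as unit vectors p₁, p₂ with components (cos φ cos λ, cos φ sin λ, sin φ).
The central angle between the endpoints is δ = arccos(p₁·p₂) ≈ 1.023 rad (58.6°).
Interpolate at f = 1/2 with slerp weights a = sin((1−f)δ)/sin δ ≈ 0.573, b = sin(fδ)/sin δ ≈ 0.573.
p = a·p₁ + b·p₂ ≈ (-0.606, -0.795, -0.010); φ = arcsin(p_z) ≈ -0.56°, λ = atan2(p_y, p_x) ≈ -127.31°.

≈ lat -1°, lon -127°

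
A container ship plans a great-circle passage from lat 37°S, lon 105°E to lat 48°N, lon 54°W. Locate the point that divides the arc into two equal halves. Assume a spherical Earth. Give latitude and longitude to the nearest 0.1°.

≈ lat 25.5°N, lon 51.0°E

The haversine formula gives a central angle δ ≈ 2.812 rad (161.1°) between the endpoints.
Interpolate at f = 1/2 with slerp weights a = sin((1−f)δ)/sin δ ≈ 3.047, b = sin(fδ)/sin δ ≈ 3.047.
p = a·p₁ + b·p₂ ≈ (0.569, 0.701, 0.431); φ = arcsin(p_z) ≈ 25.50°, λ = atan2(p_y, p_x) ≈ 50.96°.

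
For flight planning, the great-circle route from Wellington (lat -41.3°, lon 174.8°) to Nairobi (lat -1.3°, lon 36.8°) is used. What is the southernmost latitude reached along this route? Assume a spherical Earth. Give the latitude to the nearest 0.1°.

≈ -53.2°

The great circle lies in the plane with unit normal n̂ = (p₁ × p₂)/|p₁ × p₂|.
Here n̂_z ≈ -0.599; the vertex latitude is φ_max = arccos|n̂_z| ≈ 53.2°.
Check via Clairaut: cos φ_max = |cos φ₁| · sin C = cos(41.3°)·sin(127.2°) ≈ 0.599, again giving ≈ 53.2°.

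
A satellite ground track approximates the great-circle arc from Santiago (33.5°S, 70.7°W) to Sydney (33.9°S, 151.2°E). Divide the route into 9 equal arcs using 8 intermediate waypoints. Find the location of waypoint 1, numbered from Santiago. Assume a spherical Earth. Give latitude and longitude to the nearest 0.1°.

≈ 42.5°S, 79.4°W

From cos δ = sin φ₁ sin φ₂ + cos φ₁ cos φ₂ cos Δλ, the central angle is δ ≈ 1.780 rad (102.0°).
Interpolate at f = 1/9 with slerp weights a = sin((1−f)δ)/sin δ ≈ 1.022, b = sin(fδ)/sin δ ≈ 0.201.
p = a·p₁ + b·p₂ ≈ (0.136, -0.724, -0.676); φ = arcsin(p_z) ≈ -42.54°, λ = atan2(p_y, p_x) ≈ -79.39°.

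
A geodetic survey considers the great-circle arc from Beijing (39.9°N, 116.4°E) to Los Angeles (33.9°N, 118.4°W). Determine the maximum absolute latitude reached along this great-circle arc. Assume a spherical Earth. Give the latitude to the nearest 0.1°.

The great circle lies in the plane with unit normal n̂ = (p₁ × p₂)/|p₁ × p₂|.
Here n̂_z ≈ +0.520; the vertex latitude is φ_max = arccos|n̂_z| ≈ 58.6°.
Check via Clairaut: cos φ_max = |cos φ₁| · sin C = cos(39.9°)·sin(42.7°) ≈ 0.520, again giving ≈ 58.6°.

≈ 58.6°N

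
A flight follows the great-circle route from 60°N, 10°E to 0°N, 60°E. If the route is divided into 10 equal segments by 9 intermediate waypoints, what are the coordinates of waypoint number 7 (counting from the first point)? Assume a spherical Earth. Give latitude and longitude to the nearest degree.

Write both endpoints as unit vectors p₁, p₂ with components (cos φ cos λ, cos φ sin λ, sin φ).
The central angle between the endpoints is δ = arccos(p₁·p₂) ≈ 1.244 rad (71.3°).
Interpolate at f = 7/10 with slerp weights a = sin((1−f)δ)/sin δ ≈ 0.385, b = sin(fδ)/sin δ ≈ 0.808.
p = a·p₁ + b·p₂ ≈ (0.593, 0.733, 0.333); φ = arcsin(p_z) ≈ 19.47°, λ = atan2(p_y, p_x) ≈ 51.00°.

≈ 19°N, 51°E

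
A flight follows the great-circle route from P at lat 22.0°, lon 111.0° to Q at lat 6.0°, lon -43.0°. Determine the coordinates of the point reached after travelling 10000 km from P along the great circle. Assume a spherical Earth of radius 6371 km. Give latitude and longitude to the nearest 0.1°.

Write both endpoints as unit vectors p₁, p₂ with components (cos φ cos λ, cos φ sin λ, sin φ).
The central angle between the endpoints is δ = arccos(p₁·p₂) ≈ 2.481 rad (142.2°). The total great-circle distance is δ·R ≈ 2.481 × 6371 ≈ 15806 km, so the target fraction is f = 10000/15806 ≈ 0.633.
Interpolate at f ≈ 0.633 with slerp weights a = sin((1−f)δ)/sin δ ≈ 1.288, b = sin(fδ)/sin δ ≈ 1.630.
p = a·p₁ + b·p₂ ≈ (0.757, 0.010, 0.653); φ = arcsin(p_z) ≈ 40.76°, λ = atan2(p_y, p_x) ≈ 0.72°.

≈ lat 40.8°, lon 0.7°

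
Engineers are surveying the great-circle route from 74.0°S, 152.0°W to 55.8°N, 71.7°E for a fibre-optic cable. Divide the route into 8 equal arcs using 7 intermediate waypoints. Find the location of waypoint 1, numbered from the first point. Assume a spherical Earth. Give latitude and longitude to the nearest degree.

≈ 70°S, 142°E

Convert each endpoint to a unit vector on the sphere (x = cos φ cos λ, y = cos φ sin λ, z = sin φ).
The central angle between the endpoints is δ = arccos(p₁·p₂) ≈ 2.707 rad (155.1°).
Interpolate at f = 1/8 with slerp weights a = sin((1−f)δ)/sin δ ≈ 1.658, b = sin(fδ)/sin δ ≈ 0.788.
p = a·p₁ + b·p₂ ≈ (-0.264, 0.206, -0.942); φ = arcsin(p_z) ≈ -70.41°, λ = atan2(p_y, p_x) ≈ 142.06°.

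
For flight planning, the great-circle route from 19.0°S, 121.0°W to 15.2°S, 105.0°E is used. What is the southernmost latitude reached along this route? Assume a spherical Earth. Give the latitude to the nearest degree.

The great circle lies in the plane with unit normal n̂ = (p₁ × p₂)/|p₁ × p₂|.
Here n̂_z ≈ -0.785; the vertex latitude is φ_max = arccos|n̂_z| ≈ 38.3°.

≈ 38°S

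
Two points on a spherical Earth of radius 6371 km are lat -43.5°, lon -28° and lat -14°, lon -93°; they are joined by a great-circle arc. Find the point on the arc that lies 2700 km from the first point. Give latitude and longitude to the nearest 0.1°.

Write both endpoints as unit vectors p₁, p₂ with components (cos φ cos λ, cos φ sin λ, sin φ).
The central angle between the endpoints is δ = arccos(p₁·p₂) ≈ 1.088 rad (62.4°). The total great-circle distance is δ·R ≈ 1.088 × 6371 ≈ 6934 km, so the target fraction is f = 2700/6934 ≈ 0.389.
Interpolate at f ≈ 0.389 with slerp weights a = sin((1−f)δ)/sin δ ≈ 0.696, b = sin(fδ)/sin δ ≈ 0.464.
p = a·p₁ + b·p₂ ≈ (0.422, -0.687, -0.592); φ = arcsin(p_z) ≈ -36.26°, λ = atan2(p_y, p_x) ≈ -58.42°.

≈ lat -36.3°, lon -58.4°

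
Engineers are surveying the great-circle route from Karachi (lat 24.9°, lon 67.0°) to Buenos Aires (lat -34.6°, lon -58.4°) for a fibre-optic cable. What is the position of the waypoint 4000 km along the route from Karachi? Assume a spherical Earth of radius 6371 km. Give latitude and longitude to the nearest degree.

≈ lat 7°, lon 35°

From cos δ = sin φ₁ sin φ₂ + cos φ₁ cos φ₂ cos Δλ, the central angle is δ ≈ 2.307 rad (132.2°). The total great-circle distance is δ·R ≈ 2.307 × 6371 ≈ 14699 km, so the target fraction is f = 4000/14699 ≈ 0.272.
Interpolate at f ≈ 0.272 with slerp weights a = sin((1−f)δ)/sin δ ≈ 1.342, b = sin(fδ)/sin δ ≈ 0.793.
p = a·p₁ + b·p₂ ≈ (0.817, 0.564, 0.115); φ = arcsin(p_z) ≈ 6.59°, λ = atan2(p_y, p_x) ≈ 34.62°.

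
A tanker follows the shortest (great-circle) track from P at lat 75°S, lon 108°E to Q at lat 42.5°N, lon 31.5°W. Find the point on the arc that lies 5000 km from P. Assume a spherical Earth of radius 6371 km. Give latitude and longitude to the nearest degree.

≈ lat 53°S, lon 4°W

Write both endpoints as unit vectors p₁, p₂ with components (cos φ cos λ, cos φ sin λ, sin φ).
The central angle between the endpoints is δ = arccos(p₁·p₂) ≈ 2.494 rad (142.9°). The total great-circle distance is δ·R ≈ 2.494 × 6371 ≈ 15891 km, so the target fraction is f = 5000/15891 ≈ 0.315.
Interpolate at f ≈ 0.315 with slerp weights a = sin((1−f)δ)/sin δ ≈ 1.642, b = sin(fδ)/sin δ ≈ 1.172.
p = a·p₁ + b·p₂ ≈ (0.605, -0.047, -0.795); φ = arcsin(p_z) ≈ -52.62°, λ = atan2(p_y, p_x) ≈ -4.46°.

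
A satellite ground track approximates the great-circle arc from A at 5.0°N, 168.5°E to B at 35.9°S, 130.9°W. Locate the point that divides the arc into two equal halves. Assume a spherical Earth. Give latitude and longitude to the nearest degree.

≈ 18°S, 165°W

Write both endpoints as unit vectors p₁, p₂ with components (cos φ cos λ, cos φ sin λ, sin φ).
The central angle between the endpoints is δ = arccos(p₁·p₂) ≈ 1.219 rad (69.8°).
Interpolate at f = 1/2 with slerp weights a = sin((1−f)δ)/sin δ ≈ 0.610, b = sin(fδ)/sin δ ≈ 0.610.
p = a·p₁ + b·p₂ ≈ (-0.919, -0.252, -0.304); φ = arcsin(p_z) ≈ -17.72°, λ = atan2(p_y, p_x) ≈ -164.65°.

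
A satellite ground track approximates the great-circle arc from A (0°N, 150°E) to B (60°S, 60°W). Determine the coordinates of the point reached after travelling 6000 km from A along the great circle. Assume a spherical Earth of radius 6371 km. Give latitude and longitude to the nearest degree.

≈ (51°S, 171°E)

Write both endpoints as unit vectors p₁, p₂ with components (cos φ cos λ, cos φ sin λ, sin φ).
The central angle between the endpoints is δ = arccos(p₁·p₂) ≈ 2.019 rad (115.7°). The total great-circle distance is δ·R ≈ 2.019 × 6371 ≈ 12861 km, so the target fraction is f = 6000/12861 ≈ 0.467.
Interpolate at f ≈ 0.467 with slerp weights a = sin((1−f)δ)/sin δ ≈ 0.977, b = sin(fδ)/sin δ ≈ 0.897.
p = a·p₁ + b·p₂ ≈ (-0.622, 0.100, -0.777); φ = arcsin(p_z) ≈ -50.98°, λ = atan2(p_y, p_x) ≈ 170.87°.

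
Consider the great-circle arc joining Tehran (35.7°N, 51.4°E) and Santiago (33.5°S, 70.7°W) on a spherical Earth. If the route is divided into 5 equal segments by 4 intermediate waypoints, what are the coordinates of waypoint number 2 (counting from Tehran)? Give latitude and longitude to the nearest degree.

Write both endpoints as unit vectors p₁, p₂ with components (cos φ cos λ, cos φ sin λ, sin φ).
The central angle between the endpoints is δ = arccos(p₁·p₂) ≈ 2.321 rad (133.0°).
Interpolate at f = 2/5 with slerp weights a = sin((1−f)δ)/sin δ ≈ 1.346, b = sin(fδ)/sin δ ≈ 1.095.
p = a·p₁ + b·p₂ ≈ (0.983, -0.008, 0.181); φ = arcsin(p_z) ≈ 10.43°, λ = atan2(p_y, p_x) ≈ -0.44°.

≈ 10°N, 0°E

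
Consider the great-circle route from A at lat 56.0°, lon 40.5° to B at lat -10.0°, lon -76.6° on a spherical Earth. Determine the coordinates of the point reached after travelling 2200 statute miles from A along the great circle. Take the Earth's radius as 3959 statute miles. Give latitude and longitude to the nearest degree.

≈ lat 52°, lon -15°

The haversine formula gives a central angle δ ≈ 1.977 rad (113.3°) between the endpoints. The total great-circle distance is δ·R ≈ 1.977 × 3959 ≈ 7826 mi, so the target fraction is f = 2200/7826 ≈ 0.281.
Interpolate at f ≈ 0.281 with slerp weights a = sin((1−f)δ)/sin δ ≈ 1.076, b = sin(fδ)/sin δ ≈ 0.574.
p = a·p₁ + b·p₂ ≈ (0.589, -0.159, 0.793); φ = arcsin(p_z) ≈ 52.42°, λ = atan2(p_y, p_x) ≈ -15.13°.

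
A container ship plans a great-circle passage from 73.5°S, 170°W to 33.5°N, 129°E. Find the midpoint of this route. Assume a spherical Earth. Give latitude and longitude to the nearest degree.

≈ 22°S, 143°E

Convert each endpoint to a unit vector on the sphere (x = cos φ cos λ, y = cos φ sin λ, z = sin φ).
The central angle between the endpoints is δ = arccos(p₁·p₂) ≈ 1.998 rad (114.5°).
Interpolate at f = 1/2 with slerp weights a = sin((1−f)δ)/sin δ ≈ 0.924, b = sin(fδ)/sin δ ≈ 0.924.
p = a·p₁ + b·p₂ ≈ (-0.743, 0.553, -0.376); φ = arcsin(p_z) ≈ -22.08°, λ = atan2(p_y, p_x) ≈ 143.34°.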